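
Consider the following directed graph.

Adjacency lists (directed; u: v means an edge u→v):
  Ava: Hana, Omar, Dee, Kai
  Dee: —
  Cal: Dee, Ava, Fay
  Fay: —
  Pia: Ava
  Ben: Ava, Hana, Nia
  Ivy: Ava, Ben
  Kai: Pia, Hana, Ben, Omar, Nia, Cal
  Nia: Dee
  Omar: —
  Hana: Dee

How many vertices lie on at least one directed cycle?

5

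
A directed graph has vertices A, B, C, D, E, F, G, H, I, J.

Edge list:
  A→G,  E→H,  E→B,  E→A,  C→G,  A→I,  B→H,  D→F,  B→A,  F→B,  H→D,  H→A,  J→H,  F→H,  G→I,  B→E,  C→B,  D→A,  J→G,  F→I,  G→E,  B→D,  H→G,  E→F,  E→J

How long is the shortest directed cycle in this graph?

2

For each vertex v, BFS finds the shortest path from v back to v.
The shortest such closed walk is B → E → B, length 2.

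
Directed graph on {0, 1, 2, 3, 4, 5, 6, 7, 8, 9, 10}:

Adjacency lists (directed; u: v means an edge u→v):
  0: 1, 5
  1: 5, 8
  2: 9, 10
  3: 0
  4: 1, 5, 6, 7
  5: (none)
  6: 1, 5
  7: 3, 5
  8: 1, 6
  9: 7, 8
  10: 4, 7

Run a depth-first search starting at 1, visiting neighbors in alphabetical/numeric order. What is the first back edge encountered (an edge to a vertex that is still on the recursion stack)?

DFS from 1 (visiting neighbors in alphabetical/numeric order); mark gray on enter, black on exit:
1 gray
  5 gray
  5 black
  8 gray
    8→1: 1 is gray → back edge
First back edge: 8 → 1.

8->1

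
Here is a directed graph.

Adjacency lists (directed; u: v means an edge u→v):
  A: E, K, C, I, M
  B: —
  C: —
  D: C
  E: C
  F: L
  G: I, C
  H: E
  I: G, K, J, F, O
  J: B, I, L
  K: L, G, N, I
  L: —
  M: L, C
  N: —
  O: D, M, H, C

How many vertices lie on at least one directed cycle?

4

A vertex is on a directed cycle iff it belongs to a strongly connected component of size ≥ 2 (or has a self-loop).
The vertices on cycles are {G, I, J, K} — 4 in total.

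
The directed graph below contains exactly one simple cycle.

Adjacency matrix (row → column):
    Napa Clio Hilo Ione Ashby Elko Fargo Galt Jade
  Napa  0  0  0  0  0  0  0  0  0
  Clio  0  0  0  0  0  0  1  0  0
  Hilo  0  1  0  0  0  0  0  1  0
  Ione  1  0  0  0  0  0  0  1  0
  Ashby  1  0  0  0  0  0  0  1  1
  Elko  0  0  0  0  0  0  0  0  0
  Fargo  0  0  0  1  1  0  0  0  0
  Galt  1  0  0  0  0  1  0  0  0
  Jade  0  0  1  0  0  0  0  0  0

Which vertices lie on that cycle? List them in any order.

Clio, Hilo, Jade, Ashby, Fargo

DFS with gray/black marking from Hilo:
Hilo gray
  Clio gray
    Fargo gray
      Ione gray
        Galt gray
          Elko gray
          Elko black
          Napa gray
          Napa black
        Galt black
        Ione→Napa: Napa black — skip
      Ione black
      Ashby gray
        Ashby→Galt: Galt black — skip
        Jade gray
          Jade→Hilo: Hilo is gray → back edge
Back edge closes the cycle Hilo → Clio → Fargo → Ashby → Jade → Hilo; its vertices are {Clio, Hilo, Jade, Ashby, Fargo}.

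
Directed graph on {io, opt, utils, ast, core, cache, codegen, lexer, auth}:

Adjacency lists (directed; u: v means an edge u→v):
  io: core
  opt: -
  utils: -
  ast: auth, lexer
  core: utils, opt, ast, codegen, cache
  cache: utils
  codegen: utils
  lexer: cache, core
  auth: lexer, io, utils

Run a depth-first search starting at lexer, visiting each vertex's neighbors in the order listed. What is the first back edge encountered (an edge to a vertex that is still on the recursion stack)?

auth→lexer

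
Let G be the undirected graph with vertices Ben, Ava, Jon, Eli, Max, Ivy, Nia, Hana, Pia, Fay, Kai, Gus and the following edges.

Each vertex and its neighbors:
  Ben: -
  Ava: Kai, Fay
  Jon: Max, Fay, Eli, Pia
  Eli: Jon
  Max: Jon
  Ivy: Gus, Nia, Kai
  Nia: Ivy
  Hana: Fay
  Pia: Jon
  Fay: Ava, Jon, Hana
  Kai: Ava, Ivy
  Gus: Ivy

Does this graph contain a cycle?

DFS, tracking each vertex's parent; an edge to a visited non-parent vertex closes a cycle.
Start from Ava:
visit Ava (parent –)
  visit Kai (parent Ava)
    Kai–Ava: parent, skip
    visit Ivy (parent Kai)
      visit Gus (parent Ivy)
        Gus–Ivy: parent, skip
      visit Nia (parent Ivy)
        Nia–Ivy: parent, skip
      Ivy–Kai: parent, skip
  visit Fay (parent Ava)
    Fay–Ava: parent, skip
    visit Jon (parent Fay)
      visit Max (parent Jon)
        Max–Jon: parent, skip
      Jon–Fay: parent, skip
      visit Eli (parent Jon)
        Eli–Jon: parent, skip
      visit Pia (parent Jon)
        Pia–Jon: parent, skip
    visit Hana (parent Fay)
      Hana–Fay: parent, skip
visit Ben (parent –)
No non-parent visited neighbor found — the graph is a forest.

No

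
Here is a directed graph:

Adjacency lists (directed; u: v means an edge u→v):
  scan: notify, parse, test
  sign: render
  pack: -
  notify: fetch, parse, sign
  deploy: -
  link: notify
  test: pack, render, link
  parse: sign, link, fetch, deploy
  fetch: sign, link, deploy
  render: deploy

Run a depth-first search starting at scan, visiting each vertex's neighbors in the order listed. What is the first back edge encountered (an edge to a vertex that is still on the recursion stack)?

DFS from scan (visiting each vertex's neighbors in the order listed); mark gray on enter, black on exit:
scan gray
  notify gray
    fetch gray
      sign gray
        render gray
          deploy gray
          deploy black
        render black
      sign black
      link gray
        link→notify: notify is gray → back edge
First back edge: link → notify.

link→notify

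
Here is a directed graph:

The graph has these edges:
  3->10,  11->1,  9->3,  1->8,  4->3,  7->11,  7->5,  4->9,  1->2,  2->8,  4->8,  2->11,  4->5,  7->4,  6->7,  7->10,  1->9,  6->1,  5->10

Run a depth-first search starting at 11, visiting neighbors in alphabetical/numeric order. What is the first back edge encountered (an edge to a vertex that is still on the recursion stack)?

2→11

DFS from 11 (visiting neighbors in alphabetical/numeric order); mark gray on enter, black on exit:
11 gray
  1 gray
    2 gray
      8 gray
      8 black
      2→11: 11 is gray → back edge
First back edge: 2 → 11.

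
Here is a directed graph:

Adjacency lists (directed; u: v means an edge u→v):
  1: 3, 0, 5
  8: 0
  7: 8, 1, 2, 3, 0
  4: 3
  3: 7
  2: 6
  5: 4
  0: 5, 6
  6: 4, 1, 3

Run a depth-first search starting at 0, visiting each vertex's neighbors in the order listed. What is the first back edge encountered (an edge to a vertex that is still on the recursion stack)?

8→0

DFS from 0 (visiting each vertex's neighbors in the order listed); mark gray on enter, black on exit:
0 gray
  5 gray
    4 gray
      3 gray
        7 gray
          8 gray
            8→0: 0 is gray → back edge
First back edge: 8 → 0.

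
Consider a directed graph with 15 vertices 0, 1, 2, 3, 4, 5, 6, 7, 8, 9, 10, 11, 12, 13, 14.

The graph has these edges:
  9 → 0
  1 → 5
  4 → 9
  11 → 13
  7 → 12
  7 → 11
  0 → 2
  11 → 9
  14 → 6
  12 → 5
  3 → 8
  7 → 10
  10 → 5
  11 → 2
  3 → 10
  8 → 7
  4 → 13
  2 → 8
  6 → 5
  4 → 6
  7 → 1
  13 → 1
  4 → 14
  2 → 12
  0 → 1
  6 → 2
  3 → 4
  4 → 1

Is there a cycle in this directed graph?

DFS with white/gray/black marking, starting from 0:
0 gray
  1 gray
    5 gray
    5 black
  1 black
  2 gray
    12 gray
      12→5: 5 black — skip
    12 black
    8 gray
      7 gray
        10 gray
          10→5: 5 black — skip
        10 black
        7→12: 12 black — skip
        7→1: 1 black — skip
        11 gray
          13 gray
            13→1: 1 black — skip
          13 black
          11→2: 2 is gray → back edge
Back edge found, so a cycle exists: 2 → 8 → 7 → 11 → 2.

Yes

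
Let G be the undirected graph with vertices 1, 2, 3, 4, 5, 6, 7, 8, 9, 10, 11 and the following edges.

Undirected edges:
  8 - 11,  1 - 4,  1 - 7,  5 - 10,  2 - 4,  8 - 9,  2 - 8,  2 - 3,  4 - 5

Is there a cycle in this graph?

No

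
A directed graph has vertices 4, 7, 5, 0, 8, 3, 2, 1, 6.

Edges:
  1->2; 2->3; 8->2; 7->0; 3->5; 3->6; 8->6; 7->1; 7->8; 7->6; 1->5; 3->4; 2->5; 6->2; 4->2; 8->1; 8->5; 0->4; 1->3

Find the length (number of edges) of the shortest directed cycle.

3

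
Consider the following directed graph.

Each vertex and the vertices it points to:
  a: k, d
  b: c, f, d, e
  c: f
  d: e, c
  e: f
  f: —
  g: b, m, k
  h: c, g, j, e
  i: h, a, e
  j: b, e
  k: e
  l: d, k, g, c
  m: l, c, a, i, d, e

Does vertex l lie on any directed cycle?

l is on a cycle iff l can reach itself via ≥1 edge.
l → g → m → l — yes.

Yes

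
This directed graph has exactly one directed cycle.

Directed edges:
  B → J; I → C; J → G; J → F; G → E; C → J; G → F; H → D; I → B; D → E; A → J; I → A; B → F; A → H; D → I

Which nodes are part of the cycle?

DFS with gray/black marking from I:
I gray
  A gray
    J gray
      F gray
      F black
      G gray
        E gray
        E black
        G→F: F black — skip
      G black
    J black
    H gray
      D gray
        D→E: E black — skip
        D→I: I is gray → back edge
Back edge closes the cycle I → A → H → D → I; its vertices are {A, D, H, I}.

A, D, H, I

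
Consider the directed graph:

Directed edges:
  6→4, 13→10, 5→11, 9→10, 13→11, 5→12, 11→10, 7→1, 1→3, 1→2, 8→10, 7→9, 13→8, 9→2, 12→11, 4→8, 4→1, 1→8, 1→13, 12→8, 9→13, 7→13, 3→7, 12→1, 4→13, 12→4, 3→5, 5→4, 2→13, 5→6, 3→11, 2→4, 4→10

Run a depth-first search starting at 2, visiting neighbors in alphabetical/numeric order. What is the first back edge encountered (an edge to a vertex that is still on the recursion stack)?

DFS from 2 (visiting neighbors in alphabetical/numeric order); mark gray on enter, black on exit:
2 gray
  4 gray
    1 gray
      1→2: 2 is gray → back edge
First back edge: 1 → 2.

1->2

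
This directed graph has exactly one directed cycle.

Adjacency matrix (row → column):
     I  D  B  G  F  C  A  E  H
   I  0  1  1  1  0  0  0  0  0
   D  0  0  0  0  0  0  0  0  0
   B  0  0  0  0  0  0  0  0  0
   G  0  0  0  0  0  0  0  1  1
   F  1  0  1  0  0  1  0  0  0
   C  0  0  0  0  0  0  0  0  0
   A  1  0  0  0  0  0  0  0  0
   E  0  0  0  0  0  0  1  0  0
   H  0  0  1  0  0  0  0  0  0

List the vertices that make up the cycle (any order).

DFS with gray/black marking from I:
I gray
  G gray
    H gray
      B gray
      B black
    H black
    E gray
      A gray
        A→I: I is gray → back edge
Back edge closes the cycle I → G → E → A → I; its vertices are {A, E, G, I}.

A, E, G, I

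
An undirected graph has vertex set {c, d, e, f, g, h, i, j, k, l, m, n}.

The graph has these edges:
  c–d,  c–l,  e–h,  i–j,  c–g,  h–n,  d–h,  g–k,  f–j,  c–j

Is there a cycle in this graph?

No

DFS, tracking each vertex's parent; an edge to a visited non-parent vertex closes a cycle.
Start from j:
visit j (parent –)
  visit i (parent j)
    i–j: parent, skip
  visit c (parent j)
    c–j: parent, skip
    visit l (parent c)
      l–c: parent, skip
    visit g (parent c)
      visit k (parent g)
        k–g: parent, skip
      g–c: parent, skip
    visit d (parent c)
      visit h (parent d)
        h–d: parent, skip
        visit e (parent h)
          e–h: parent, skip
        visit n (parent h)
          n–h: parent, skip
      d–c: parent, skip
  visit f (parent j)
    f–j: parent, skip
visit m (parent –)
No non-parent visited neighbor found — the graph is a forest.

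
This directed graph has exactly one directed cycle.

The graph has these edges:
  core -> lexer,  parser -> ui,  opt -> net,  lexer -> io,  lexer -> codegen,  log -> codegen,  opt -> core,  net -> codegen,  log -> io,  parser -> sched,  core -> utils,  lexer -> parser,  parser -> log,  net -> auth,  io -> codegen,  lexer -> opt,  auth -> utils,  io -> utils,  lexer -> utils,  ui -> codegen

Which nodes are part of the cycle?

opt, core, lexer

DFS with gray/black marking from lexer:
lexer gray
  codegen gray
  codegen black
  opt gray
    core gray
      core→lexer: lexer is gray → back edge
Back edge closes the cycle lexer → opt → core → lexer; its vertices are {opt, core, lexer}.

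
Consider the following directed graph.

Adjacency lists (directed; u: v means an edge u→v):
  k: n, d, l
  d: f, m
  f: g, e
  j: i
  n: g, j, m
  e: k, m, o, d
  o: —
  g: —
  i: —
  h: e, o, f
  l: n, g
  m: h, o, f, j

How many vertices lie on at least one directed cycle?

A vertex is on a directed cycle iff it belongs to a strongly connected component of size ≥ 2 (or has a self-loop).
The vertices on cycles are {d, e, f, h, k, l, m, n} — 8 in total.

8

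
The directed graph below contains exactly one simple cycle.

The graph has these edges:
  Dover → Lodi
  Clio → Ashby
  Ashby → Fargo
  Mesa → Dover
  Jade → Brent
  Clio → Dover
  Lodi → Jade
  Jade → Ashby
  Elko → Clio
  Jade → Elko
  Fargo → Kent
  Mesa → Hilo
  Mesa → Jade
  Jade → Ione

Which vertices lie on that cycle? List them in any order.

DFS with gray/black marking from Jade:
Jade gray
  Ione gray
  Ione black
  Brent gray
  Brent black
  Ashby gray
    Fargo gray
      Kent gray
      Kent black
    Fargo black
  Ashby black
  Elko gray
    Clio gray
      Clio→Ashby: Ashby black — skip
      Dover gray
        Lodi gray
          Lodi→Jade: Jade is gray → back edge
Back edge closes the cycle Jade → Elko → Clio → Dover → Lodi → Jade; its vertices are {Clio, Elko, Jade, Lodi, Dover}.

Clio, Elko, Jade, Lodi, Dover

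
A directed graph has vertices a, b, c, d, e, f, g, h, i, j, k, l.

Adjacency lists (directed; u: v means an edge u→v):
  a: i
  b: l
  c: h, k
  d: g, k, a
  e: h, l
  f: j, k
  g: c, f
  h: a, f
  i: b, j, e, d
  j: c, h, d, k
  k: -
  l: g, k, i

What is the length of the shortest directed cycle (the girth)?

For each vertex v, BFS finds the shortest path from v back to v.
The shortest such closed walk is l → i → e → l, length 3.

3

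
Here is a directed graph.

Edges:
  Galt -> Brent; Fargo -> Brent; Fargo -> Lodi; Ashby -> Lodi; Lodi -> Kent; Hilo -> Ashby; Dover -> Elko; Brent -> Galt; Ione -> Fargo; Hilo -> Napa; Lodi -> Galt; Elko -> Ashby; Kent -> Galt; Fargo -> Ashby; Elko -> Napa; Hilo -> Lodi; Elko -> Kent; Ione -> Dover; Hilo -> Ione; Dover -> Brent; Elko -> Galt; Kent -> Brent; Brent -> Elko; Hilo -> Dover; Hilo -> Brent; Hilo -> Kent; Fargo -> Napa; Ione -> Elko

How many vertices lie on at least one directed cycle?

6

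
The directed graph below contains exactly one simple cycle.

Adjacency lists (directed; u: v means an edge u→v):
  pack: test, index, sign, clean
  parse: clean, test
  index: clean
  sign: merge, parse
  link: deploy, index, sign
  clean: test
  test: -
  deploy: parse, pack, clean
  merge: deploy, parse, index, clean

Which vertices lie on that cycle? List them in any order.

DFS with gray/black marking from sign:
sign gray
  merge gray
    deploy gray
      parse gray
        clean gray
          test gray
          test black
        clean black
        parse→test: test black — skip
      parse black
      pack gray
        pack→test: test black — skip
        index gray
          index→clean: clean black — skip
        index black
        pack→sign: sign is gray → back edge
Back edge closes the cycle sign → merge → deploy → pack → sign; its vertices are {pack, sign, merge, deploy}.

pack, sign, merge, deploy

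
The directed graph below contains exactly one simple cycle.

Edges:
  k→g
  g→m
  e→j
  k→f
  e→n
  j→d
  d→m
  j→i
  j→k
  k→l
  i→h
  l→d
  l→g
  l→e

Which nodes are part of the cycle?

e, j, k, l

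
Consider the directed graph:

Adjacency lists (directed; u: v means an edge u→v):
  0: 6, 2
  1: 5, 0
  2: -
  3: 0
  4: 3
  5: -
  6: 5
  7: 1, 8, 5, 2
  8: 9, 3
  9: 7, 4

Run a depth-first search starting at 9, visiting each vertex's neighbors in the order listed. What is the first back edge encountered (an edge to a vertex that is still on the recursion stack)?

8→9

DFS from 9 (visiting each vertex's neighbors in the order listed); mark gray on enter, black on exit:
9 gray
  7 gray
    1 gray
      5 gray
      5 black
      0 gray
        6 gray
          6→5: 5 black — skip
        6 black
        2 gray
        2 black
      0 black
    1 black
    8 gray
      8→9: 9 is gray → back edge
First back edge: 8 → 9.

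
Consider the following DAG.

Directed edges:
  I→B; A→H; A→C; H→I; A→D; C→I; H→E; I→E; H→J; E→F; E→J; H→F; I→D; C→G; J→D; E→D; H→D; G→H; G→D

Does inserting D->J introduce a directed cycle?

Yes

Adding D→J creates a cycle iff J can already reach D.
Path from J: J → D.
So J → … → D → J is a cycle.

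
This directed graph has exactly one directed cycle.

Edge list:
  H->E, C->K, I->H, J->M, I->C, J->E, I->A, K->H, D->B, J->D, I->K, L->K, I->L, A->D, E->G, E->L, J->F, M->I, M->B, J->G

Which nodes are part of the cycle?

E, H, K, L

DFS with gray/black marking from E:
E gray
  G gray
  G black
  L gray
    K gray
      H gray
        H→E: E is gray → back edge
Back edge closes the cycle E → L → K → H → E; its vertices are {E, H, K, L}.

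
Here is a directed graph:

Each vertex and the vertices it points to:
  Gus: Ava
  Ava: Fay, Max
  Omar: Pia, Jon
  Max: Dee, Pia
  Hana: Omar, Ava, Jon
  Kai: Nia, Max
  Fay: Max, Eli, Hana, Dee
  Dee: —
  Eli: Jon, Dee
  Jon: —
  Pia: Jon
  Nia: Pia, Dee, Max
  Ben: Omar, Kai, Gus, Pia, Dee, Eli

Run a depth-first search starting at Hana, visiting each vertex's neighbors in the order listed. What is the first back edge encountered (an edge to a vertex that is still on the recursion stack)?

DFS from Hana (visiting each vertex's neighbors in the order listed); mark gray on enter, black on exit:
Hana gray
  Omar gray
    Pia gray
      Jon gray
      Jon black
    Pia black
    Omar→Jon: Jon black — skip
  Omar black
  Ava gray
    Fay gray
      Max gray
        Dee gray
        Dee black
        Max→Pia: Pia black — skip
      Max black
      Eli gray
        Eli→Jon: Jon black — skip
        Eli→Dee: Dee black — skip
      Eli black
      Fay→Hana: Hana is gray → back edge
First back edge: Fay → Hana.

Fay→Hana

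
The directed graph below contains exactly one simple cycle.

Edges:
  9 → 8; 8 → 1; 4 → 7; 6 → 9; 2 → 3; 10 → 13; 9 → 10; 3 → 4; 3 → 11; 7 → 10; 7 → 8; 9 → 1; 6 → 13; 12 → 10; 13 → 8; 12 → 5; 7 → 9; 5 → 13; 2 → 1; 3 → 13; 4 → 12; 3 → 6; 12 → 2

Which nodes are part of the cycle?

DFS with gray/black marking from 3:
3 gray
  11 gray
  11 black
  6 gray
    9 gray
      8 gray
        1 gray
        1 black
      8 black
      9→1: 1 black — skip
      10 gray
        13 gray
          13→8: 8 black — skip
        13 black
      10 black
    9 black
    6→13: 13 black — skip
  6 black
  3→13: 13 black — skip
  4 gray
    12 gray
      2 gray
        2→3: 3 is gray → back edge
Back edge closes the cycle 3 → 4 → 12 → 2 → 3; its vertices are {2, 3, 4, 12}.

2, 3, 4, 12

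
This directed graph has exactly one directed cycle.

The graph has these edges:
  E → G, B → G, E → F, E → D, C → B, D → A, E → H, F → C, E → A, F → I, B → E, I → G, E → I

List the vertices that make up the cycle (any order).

DFS with gray/black marking from B:
B gray
  G gray
  G black
  E gray
    D gray
      A gray
      A black
    D black
    E→G: G black — skip
    E→A: A black — skip
    I gray
      I→G: G black — skip
    I black
    H gray
    H black
    F gray
      F→I: I black — skip
      C gray
        C→B: B is gray → back edge
Back edge closes the cycle B → E → F → C → B; its vertices are {B, C, E, F}.

B, C, E, F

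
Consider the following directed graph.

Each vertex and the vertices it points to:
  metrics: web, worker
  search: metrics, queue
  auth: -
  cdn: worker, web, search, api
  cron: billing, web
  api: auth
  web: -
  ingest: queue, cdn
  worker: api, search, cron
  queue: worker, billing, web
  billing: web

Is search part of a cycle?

Yes

search is on a cycle iff search can reach itself via ≥1 edge.
search → metrics → worker → search — yes.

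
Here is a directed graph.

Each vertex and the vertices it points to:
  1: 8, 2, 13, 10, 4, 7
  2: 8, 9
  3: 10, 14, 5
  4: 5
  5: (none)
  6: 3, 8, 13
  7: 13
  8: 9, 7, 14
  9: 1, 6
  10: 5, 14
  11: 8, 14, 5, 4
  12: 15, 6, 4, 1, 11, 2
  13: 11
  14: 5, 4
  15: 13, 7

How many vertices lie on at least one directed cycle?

8

A vertex is on a directed cycle iff it belongs to a strongly connected component of size ≥ 2 (or has a self-loop).
The vertices on cycles are {1, 2, 6, 7, 8, 9, 11, 13} — 8 in total.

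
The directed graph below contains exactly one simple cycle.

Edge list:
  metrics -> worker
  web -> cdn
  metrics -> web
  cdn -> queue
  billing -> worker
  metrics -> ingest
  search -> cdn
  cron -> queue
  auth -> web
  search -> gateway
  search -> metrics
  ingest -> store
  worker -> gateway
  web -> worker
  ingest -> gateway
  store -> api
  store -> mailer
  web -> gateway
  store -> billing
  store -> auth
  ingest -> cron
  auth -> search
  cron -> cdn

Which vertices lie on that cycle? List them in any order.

DFS with gray/black marking from store:
store gray
  billing gray
    worker gray
      gateway gray
      gateway black
    worker black
  billing black
  mailer gray
  mailer black
  api gray
  api black
  auth gray
    web gray
      web→worker: worker black — skip
      cdn gray
        queue gray
        queue black
      cdn black
      web→gateway: gateway black — skip
    web black
    search gray
      search→gateway: gateway black — skip
      search→cdn: cdn black — skip
      metrics gray
        metrics→worker: worker black — skip
        ingest gray
          ingest→store: store is gray → back edge
Back edge closes the cycle store → auth → search → metrics → ingest → store; its vertices are {auth, store, ingest, search, metrics}.

auth, store, ingest, search, metrics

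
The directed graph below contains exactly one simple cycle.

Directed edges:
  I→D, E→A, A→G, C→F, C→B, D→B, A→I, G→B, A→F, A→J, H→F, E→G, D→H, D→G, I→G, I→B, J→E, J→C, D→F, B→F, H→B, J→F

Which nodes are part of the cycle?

DFS with gray/black marking from E:
E gray
  A gray
    J gray
      F gray
      F black
      J→E: E is gray → back edge
Back edge closes the cycle E → A → J → E; its vertices are {A, E, J}.

A, E, J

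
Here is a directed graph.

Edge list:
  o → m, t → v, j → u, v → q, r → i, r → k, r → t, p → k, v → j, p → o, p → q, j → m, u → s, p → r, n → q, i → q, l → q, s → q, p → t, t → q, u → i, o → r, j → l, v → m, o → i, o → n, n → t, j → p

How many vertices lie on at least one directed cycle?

A vertex is on a directed cycle iff it belongs to a strongly connected component of size ≥ 2 (or has a self-loop).
The vertices on cycles are {j, n, o, p, r, t, v} — 7 in total.

7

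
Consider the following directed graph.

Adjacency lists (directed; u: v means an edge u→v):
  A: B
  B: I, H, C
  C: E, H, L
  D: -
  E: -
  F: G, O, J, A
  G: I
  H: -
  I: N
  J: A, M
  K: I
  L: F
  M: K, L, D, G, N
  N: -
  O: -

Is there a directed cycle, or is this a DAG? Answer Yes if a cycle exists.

DFS with white/gray/black marking, starting from C:
C gray
  E gray
  E black
  H gray
  H black
  L gray
    F gray
      G gray
        I gray
          N gray
          N black
        I black
      G black
      O gray
      O black
      J gray
        A gray
          B gray
            B→I: I black — skip
            B→H: H black — skip
            B→C: C is gray → back edge
Back edge found, so a cycle exists: C → L → F → J → A → B → C.

Yes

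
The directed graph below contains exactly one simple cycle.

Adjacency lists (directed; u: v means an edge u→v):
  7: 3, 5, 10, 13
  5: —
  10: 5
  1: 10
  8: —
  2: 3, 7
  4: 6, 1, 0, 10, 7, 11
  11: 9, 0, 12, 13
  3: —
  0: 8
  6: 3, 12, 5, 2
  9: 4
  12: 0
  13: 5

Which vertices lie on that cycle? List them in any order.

DFS with gray/black marking from 4:
4 gray
  6 gray
    3 gray
    3 black
    12 gray
      0 gray
        8 gray
        8 black
      0 black
    12 black
    5 gray
    5 black
    2 gray
      2→3: 3 black — skip
      7 gray
        7→3: 3 black — skip
        7→5: 5 black — skip
        10 gray
          10→5: 5 black — skip
        10 black
        13 gray
          13→5: 5 black — skip
        13 black
      7 black
    2 black
  6 black
  1 gray
    1→10: 10 black — skip
  1 black
  4→0: 0 black — skip
  4→10: 10 black — skip
  4→7: 7 black — skip
  11 gray
    9 gray
      9→4: 4 is gray → back edge
Back edge closes the cycle 4 → 11 → 9 → 4; its vertices are {4, 9, 11}.

4, 9, 11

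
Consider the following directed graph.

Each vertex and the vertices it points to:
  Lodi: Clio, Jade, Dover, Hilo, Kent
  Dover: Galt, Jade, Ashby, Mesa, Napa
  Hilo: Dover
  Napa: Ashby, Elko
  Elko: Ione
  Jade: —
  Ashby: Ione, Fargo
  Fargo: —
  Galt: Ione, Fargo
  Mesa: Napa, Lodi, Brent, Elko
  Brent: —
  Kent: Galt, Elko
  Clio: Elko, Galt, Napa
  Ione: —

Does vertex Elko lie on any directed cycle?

Elko lies on a cycle iff there is a path from Elko back to itself.
Exploring from Elko, it never reaches itself; equivalently, its strongly connected component is a singleton.

No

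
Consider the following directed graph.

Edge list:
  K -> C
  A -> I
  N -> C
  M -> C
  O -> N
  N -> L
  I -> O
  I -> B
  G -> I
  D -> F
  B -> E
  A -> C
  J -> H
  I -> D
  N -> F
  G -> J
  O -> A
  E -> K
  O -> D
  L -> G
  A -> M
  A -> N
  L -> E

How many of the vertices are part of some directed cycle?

6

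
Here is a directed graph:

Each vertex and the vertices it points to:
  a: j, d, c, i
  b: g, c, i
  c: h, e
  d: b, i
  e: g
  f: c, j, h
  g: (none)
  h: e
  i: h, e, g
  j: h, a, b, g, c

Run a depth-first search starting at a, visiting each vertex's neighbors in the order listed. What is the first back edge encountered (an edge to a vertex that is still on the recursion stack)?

DFS from a (visiting each vertex's neighbors in the order listed); mark gray on enter, black on exit:
a gray
  j gray
    h gray
      e gray
        g gray
        g black
      e black
    h black
    j→a: a is gray → back edge
First back edge: j → a.

j→a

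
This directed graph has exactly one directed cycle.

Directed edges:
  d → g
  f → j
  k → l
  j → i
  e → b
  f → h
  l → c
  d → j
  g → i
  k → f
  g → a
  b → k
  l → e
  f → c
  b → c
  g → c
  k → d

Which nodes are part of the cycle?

b, e, k, l

DFS with gray/black marking from k:
k gray
  l gray
    e gray
      b gray
        b→k: k is gray → back edge
Back edge closes the cycle k → l → e → b → k; its vertices are {b, e, k, l}.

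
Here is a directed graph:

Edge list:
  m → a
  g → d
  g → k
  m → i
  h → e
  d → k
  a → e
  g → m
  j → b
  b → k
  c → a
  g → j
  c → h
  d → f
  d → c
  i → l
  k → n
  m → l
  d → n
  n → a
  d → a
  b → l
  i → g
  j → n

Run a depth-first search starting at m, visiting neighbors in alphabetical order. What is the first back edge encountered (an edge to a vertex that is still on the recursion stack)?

g→m

DFS from m (visiting neighbors in alphabetical order); mark gray on enter, black on exit:
m gray
  a gray
    e gray
    e black
  a black
  i gray
    g gray
      d gray
        d→a: a black — skip
        c gray
          c→a: a black — skip
          h gray
            h→e: e black — skip
          h black
        c black
        f gray
        f black
        k gray
          n gray
            n→a: a black — skip
          n black
        k black
        d→n: n black — skip
      d black
      j gray
        b gray
          b→k: k black — skip
          l gray
          l black
        b black
        j→n: n black — skip
      j black
      g→k: k black — skip
      g→m: m is gray → back edge
First back edge: g → m.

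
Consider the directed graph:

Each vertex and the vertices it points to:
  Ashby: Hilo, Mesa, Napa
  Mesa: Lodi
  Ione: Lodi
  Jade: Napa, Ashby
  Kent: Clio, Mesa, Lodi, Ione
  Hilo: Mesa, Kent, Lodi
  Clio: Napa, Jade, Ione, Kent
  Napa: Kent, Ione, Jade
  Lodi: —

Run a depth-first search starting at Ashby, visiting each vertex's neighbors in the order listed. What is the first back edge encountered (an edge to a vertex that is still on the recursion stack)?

DFS from Ashby (visiting each vertex's neighbors in the order listed); mark gray on enter, black on exit:
Ashby gray
  Hilo gray
    Mesa gray
      Lodi gray
      Lodi black
    Mesa black
    Kent gray
      Clio gray
        Napa gray
          Napa→Kent: Kent is gray → back edge
First back edge: Napa → Kent.

Napa->Kent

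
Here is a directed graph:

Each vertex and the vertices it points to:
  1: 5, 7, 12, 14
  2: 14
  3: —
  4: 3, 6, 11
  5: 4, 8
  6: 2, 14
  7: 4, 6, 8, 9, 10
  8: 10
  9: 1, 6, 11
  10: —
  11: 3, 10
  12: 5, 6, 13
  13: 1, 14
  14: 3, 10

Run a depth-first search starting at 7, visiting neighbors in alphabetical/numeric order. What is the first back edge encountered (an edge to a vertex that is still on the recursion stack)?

1→7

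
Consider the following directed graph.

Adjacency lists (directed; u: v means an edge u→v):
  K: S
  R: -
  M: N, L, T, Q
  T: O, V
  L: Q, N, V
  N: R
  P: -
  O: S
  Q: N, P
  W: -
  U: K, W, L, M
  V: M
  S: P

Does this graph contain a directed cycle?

DFS with white/gray/black marking, starting from P:
P gray
P black
K gray
  S gray
    S→P: P black — skip
  S black
K black
R gray
R black
M gray
  N gray
    N→R: R black — skip
  N black
  L gray
    Q gray
      Q→N: N black — skip
      Q→P: P black — skip
    Q black
    L→N: N black — skip
    V gray
      V→M: M is gray → back edge
Back edge found, so a cycle exists: M → L → V → M.

Yes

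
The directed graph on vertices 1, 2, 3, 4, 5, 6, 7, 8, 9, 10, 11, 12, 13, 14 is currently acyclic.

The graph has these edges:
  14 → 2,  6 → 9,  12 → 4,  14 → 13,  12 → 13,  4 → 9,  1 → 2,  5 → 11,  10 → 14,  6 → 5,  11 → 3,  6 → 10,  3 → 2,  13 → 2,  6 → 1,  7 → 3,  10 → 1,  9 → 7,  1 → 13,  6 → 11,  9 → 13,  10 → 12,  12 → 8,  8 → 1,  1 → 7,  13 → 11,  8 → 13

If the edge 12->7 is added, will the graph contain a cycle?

Adding 12→7 creates a cycle iff 7 can already reach 12.
Explore from 7: no path reaches 12. The graph stays acyclic.

No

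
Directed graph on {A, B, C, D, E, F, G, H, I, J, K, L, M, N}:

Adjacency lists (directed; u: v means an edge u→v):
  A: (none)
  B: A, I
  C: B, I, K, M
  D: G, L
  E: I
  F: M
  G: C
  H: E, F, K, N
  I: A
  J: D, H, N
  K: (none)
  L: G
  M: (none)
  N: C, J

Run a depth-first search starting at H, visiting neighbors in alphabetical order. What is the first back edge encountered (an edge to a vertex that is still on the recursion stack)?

J→H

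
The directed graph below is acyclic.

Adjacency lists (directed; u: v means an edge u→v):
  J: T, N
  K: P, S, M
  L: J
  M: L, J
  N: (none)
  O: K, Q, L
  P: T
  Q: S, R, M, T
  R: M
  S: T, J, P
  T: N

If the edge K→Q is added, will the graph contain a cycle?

No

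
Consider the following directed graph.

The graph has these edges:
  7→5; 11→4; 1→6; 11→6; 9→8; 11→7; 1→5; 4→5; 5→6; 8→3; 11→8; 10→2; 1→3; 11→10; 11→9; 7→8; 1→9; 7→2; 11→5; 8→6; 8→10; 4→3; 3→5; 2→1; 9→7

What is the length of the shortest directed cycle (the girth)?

4

For each vertex v, BFS finds the shortest path from v back to v.
The shortest such closed walk is 9 → 7 → 2 → 1 → 9, length 4.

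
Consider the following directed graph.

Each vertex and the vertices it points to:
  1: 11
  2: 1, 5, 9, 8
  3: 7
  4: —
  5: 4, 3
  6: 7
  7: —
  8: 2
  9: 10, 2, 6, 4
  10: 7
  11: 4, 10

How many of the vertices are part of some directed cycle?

3

A vertex is on a directed cycle iff it belongs to a strongly connected component of size ≥ 2 (or has a self-loop).
The vertices on cycles are {2, 8, 9} — 3 in total.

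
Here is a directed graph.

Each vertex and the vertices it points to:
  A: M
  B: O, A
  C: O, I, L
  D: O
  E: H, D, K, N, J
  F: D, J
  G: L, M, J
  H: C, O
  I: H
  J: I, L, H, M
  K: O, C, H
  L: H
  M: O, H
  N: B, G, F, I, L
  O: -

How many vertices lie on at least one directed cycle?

4

A vertex is on a directed cycle iff it belongs to a strongly connected component of size ≥ 2 (or has a self-loop).
The vertices on cycles are {C, H, I, L} — 4 in total.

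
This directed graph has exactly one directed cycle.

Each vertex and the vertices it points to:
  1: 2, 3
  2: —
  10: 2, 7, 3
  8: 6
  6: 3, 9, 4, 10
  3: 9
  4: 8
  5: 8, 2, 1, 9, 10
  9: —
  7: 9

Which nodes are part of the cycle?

DFS with gray/black marking from 8:
8 gray
  6 gray
    3 gray
      9 gray
      9 black
    3 black
    6→9: 9 black — skip
    4 gray
      4→8: 8 is gray → back edge
Back edge closes the cycle 8 → 6 → 4 → 8; its vertices are {4, 6, 8}.

4, 6, 8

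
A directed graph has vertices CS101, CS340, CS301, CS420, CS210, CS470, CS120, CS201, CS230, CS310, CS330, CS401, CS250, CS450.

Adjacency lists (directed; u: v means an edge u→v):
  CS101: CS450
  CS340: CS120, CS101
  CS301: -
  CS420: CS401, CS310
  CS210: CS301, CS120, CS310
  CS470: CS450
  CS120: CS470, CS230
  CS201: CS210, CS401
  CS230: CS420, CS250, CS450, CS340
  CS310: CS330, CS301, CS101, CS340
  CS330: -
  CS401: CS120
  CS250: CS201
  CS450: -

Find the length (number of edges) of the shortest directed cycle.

For each vertex v, BFS finds the shortest path from v back to v.
The shortest such closed walk is CS230 → CS340 → CS120 → CS230, length 3.

3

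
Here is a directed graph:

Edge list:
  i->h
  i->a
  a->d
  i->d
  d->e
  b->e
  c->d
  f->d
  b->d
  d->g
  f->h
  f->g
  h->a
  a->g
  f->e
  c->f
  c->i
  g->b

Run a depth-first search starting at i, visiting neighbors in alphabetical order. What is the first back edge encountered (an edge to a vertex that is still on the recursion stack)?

b→d

DFS from i (visiting neighbors in alphabetical order); mark gray on enter, black on exit:
i gray
  a gray
    d gray
      e gray
      e black
      g gray
        b gray
          b→d: d is gray → back edge
First back edge: b → d.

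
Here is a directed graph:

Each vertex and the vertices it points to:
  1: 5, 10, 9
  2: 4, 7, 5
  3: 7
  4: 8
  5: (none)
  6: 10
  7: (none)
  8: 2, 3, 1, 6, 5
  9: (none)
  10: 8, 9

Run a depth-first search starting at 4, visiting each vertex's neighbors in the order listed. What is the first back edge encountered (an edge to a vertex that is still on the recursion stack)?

DFS from 4 (visiting each vertex's neighbors in the order listed); mark gray on enter, black on exit:
4 gray
  8 gray
    2 gray
      2→4: 4 is gray → back edge
First back edge: 2 → 4.

2->4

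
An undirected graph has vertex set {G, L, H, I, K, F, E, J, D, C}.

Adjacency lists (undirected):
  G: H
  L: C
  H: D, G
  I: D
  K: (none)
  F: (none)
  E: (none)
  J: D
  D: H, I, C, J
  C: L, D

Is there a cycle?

No

DFS, tracking each vertex's parent; an edge to a visited non-parent vertex closes a cycle.
Start from E:
visit E (parent –)
visit G (parent –)
  visit H (parent G)
    visit D (parent H)
      D–H: parent, skip
      visit I (parent D)
        I–D: parent, skip
      visit C (parent D)
        visit L (parent C)
          L–C: parent, skip
        C–D: parent, skip
      visit J (parent D)
        J–D: parent, skip
    H–G: parent, skip
visit K (parent –)
visit F (parent –)
No non-parent visited neighbor found — the graph is a forest.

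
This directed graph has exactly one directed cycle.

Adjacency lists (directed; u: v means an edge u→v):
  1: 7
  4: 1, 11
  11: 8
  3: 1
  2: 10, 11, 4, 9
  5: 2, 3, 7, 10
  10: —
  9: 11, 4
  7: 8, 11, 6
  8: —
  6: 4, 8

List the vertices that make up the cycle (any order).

1, 4, 6, 7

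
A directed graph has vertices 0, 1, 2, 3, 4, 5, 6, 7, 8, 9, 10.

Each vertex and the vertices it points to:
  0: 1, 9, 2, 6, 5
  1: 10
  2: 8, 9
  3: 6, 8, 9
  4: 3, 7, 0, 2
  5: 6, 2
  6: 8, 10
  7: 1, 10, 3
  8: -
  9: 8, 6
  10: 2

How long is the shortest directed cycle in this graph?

For each vertex v, BFS finds the shortest path from v back to v.
The shortest such closed walk is 2 → 9 → 6 → 10 → 2, length 4.

4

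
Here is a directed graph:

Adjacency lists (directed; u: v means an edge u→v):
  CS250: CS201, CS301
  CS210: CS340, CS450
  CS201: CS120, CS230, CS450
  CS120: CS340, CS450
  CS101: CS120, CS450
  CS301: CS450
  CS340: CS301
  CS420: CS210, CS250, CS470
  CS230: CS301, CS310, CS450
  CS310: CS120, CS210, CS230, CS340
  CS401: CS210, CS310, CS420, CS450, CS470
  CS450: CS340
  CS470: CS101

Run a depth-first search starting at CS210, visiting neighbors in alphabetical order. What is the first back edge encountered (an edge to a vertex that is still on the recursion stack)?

DFS from CS210 (visiting neighbors in alphabetical order); mark gray on enter, black on exit:
CS210 gray
  CS340 gray
    CS301 gray
      CS450 gray
        CS450→CS340: CS340 is gray → back edge
First back edge: CS450 → CS340.

CS450→CS340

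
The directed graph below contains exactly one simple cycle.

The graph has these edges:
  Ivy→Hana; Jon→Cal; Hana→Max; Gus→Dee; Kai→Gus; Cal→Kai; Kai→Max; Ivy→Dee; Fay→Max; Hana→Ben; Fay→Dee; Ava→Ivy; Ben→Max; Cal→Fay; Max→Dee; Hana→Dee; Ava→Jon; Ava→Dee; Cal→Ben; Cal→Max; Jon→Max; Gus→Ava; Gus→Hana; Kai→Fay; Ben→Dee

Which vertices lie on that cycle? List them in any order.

DFS with gray/black marking from Kai:
Kai gray
  Fay gray
    Max gray
      Dee gray
      Dee black
    Max black
    Fay→Dee: Dee black — skip
  Fay black
  Kai→Max: Max black — skip
  Gus gray
    Gus→Dee: Dee black — skip
    Hana gray
      Hana→Dee: Dee black — skip
      Ben gray
        Ben→Max: Max black — skip
        Ben→Dee: Dee black — skip
      Ben black
      Hana→Max: Max black — skip
    Hana black
    Ava gray
      Ava→Dee: Dee black — skip
      Ivy gray
        Ivy→Hana: Hana black — skip
        Ivy→Dee: Dee black — skip
      Ivy black
      Jon gray
        Jon→Max: Max black — skip
        Cal gray
          Cal→Ben: Ben black — skip
          Cal→Kai: Kai is gray → back edge
Back edge closes the cycle Kai → Gus → Ava → Jon → Cal → Kai; its vertices are {Ava, Cal, Gus, Jon, Kai}.

Ava, Cal, Gus, Jon, Kai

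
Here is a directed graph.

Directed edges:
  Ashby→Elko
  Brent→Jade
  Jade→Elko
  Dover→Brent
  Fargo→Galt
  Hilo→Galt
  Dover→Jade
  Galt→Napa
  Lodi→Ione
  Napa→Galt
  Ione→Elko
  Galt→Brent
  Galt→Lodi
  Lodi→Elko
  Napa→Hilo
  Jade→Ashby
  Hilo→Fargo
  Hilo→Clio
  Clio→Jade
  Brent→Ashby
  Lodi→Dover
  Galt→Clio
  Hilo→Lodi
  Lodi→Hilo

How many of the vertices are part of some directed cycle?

A vertex is on a directed cycle iff it belongs to a strongly connected component of size ≥ 2 (or has a self-loop).
The vertices on cycles are {Galt, Hilo, Lodi, Napa, Fargo} — 5 in total.

5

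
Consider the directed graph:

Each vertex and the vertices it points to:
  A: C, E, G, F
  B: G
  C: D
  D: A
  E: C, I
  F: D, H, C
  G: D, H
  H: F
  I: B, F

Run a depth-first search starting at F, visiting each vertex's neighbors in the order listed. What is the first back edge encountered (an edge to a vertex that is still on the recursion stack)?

DFS from F (visiting each vertex's neighbors in the order listed); mark gray on enter, black on exit:
F gray
  D gray
    A gray
      C gray
        C→D: D is gray → back edge
First back edge: C → D.

C→D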